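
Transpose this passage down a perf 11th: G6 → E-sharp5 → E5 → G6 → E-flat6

G6: an eleventh down reaches D, and 17 semitones makes it D5.
E#5 down a perfect eleventh is B#3.
A perfect eleventh down from E5 gives B3.
A perfect eleventh down from G6 gives D5.
A perfect eleventh down from Eb6 gives Bb4.

D5 B#3 B3 D5 Bb4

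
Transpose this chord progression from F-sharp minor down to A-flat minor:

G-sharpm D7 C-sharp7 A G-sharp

F-sharp minor down to A-flat minor is an augmented sixth; each chord root moves by that interval while the quality stays the same.
G-sharpm: root G-sharp down an augmented sixth → Bb, giving Bbm.
D7: root D down an augmented sixth → Fb, giving Fb7.
C-sharp7: root C-sharp down an augmented sixth → Eb, giving Eb7.
A: root A down an augmented sixth → Cb, giving Cb.
G-sharp: root G-sharp down an augmented sixth → Bb, giving Bb.

Bbm Fb7 Eb7 Cb Bb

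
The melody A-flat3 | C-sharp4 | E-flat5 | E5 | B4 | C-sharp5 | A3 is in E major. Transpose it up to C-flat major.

From E up to C-flat is a diminished sixth; apply that to each pitch.
Ab3 gives Fbb4
C#4 gives Ab4
Eb5 gives Cbb6
E5 gives Cb6
B4 gives Gb5
C#5 gives Ab5
A3 gives Fb4

Fbb4 Ab4 Cbb6 Cb6 Gb5 Ab5 Fb4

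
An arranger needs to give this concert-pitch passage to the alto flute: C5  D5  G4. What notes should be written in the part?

F5 G5 C5

Written C4 sounds as G3 on the alto flute, so concert pitches are written a perfect fourth up.
C5 to F5
D5 to G5
G4 to C5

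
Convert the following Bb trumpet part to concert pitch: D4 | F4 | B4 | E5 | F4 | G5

C4 Eb4 A4 D5 Eb4 F5

Written C4 on the Bb trumpet sounds as Bb3, a major second lower; apply that shift to every note.
D4 → C4
F4 → Eb4
B4 → A4
E5 → D5
F4 → Eb4
G5 → F5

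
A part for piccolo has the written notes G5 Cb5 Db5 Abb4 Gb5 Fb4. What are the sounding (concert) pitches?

The piccolo sounds a perfect octave above written, so transpose each written note up a perfect octave.
G5 becomes G6
Cb5 becomes Cb6
Db5 becomes Db6
Abb4 becomes Abb5
Gb5 becomes Gb6
Fb4 becomes Fb5

G6 Cb6 Db6 Abb5 Gb6 Fb5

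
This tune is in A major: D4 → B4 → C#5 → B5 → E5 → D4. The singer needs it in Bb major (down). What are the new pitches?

From A down to Bb is a major seventh; apply that to each pitch.
D4 -> Eb3
B4 -> C4
C#5 -> D4
B5 -> C5
E5 -> F4
D4 -> Eb3

Eb3 C4 D4 C5 F4 Eb3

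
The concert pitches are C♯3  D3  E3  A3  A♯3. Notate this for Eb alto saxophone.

A#3 B3 C#4 F#4 F##4

Written C4 sounds as Eb3 on the Eb alto saxophone, so concert pitches are written a major sixth up.
C#3 -> A#3
D3 -> B3
E3 -> C#4
A3 -> F#4
A#3 -> F##4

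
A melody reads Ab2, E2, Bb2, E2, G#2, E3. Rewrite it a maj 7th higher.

G3 D#3 A3 D#3 F##3 D#4

Ab2 -> G3
E2 -> D#3
Bb2 -> A3
E2 -> D#3
G#2 -> F##3
E3 -> D#4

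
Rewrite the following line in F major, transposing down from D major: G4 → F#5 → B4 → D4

Bb3 A4 D4 F3

D major to F major down is a major sixth, so every note moves down by that interval.
G4 gives Bb3
F#5 gives A4
B4 gives D4
D4 gives F3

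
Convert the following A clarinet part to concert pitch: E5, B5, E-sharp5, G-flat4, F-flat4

C#5 G#5 C##5 Eb4 Db4

Written C4 on the A clarinet sounds as A3, a minor third lower; apply that shift to every note.
E5 to C#5
B5 to G#5
E#5 to C##5
Gb4 to Eb4
Fb4 to Db4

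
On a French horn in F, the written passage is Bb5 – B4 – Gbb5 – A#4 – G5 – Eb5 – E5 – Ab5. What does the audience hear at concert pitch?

Written C4 on the French horn in F sounds as F3, a perfect fifth lower; apply that shift to every note.
Bb5 -> Eb5
B4 -> E4
Gbb5 -> Cbb5
A#4 -> D#4
G5 -> C5
Eb5 -> Ab4
E5 -> A4
Ab5 -> Db5

Eb5 E4 Cbb5 D#4 C5 Ab4 A4 Db5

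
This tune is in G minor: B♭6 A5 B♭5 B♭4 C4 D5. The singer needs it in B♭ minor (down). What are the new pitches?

From G down to B♭ is a major sixth; apply that to each pitch.
Bb6 becomes Db6
A5 becomes C5
Bb5 becomes Db5
Bb4 becomes Db4
C4 becomes Eb3
D5 becomes F4

Db6 C5 Db5 Db4 Eb3 F4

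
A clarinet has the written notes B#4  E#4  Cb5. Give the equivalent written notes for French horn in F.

First find concert pitch: the A clarinet sounds a minor third below written, so B#4 E#4 Cb5 sounds G##4 C##4 Ab4.
Then write for French horn in F: it sounds a perfect fifth below written, so the part must be a perfect fifth above concert.
G##4 → D##5
C##4 → G##4
Ab4 → Eb5

D##5 G##4 Eb5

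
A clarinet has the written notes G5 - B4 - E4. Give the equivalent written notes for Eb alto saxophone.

C#6 E#5 A#4

First find concert pitch: the A clarinet sounds a minor third below written, so G5 B4 E4 sounds E5 G#4 C#4.
Then write for Eb alto saxophone: it sounds a major sixth below written, so the part must be a major sixth above concert.
E5 → C#6
G#4 → E#5
C#4 → A#4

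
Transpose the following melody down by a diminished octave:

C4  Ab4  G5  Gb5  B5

C#3 A3 G#4 G4 B#4

C4 → C#3
Ab4 → A3
G5 → G#4
Gb5 → G4
B5 → B#4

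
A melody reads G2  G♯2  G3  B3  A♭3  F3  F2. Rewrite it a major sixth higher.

E3 E#3 E4 G#4 F4 D4 D3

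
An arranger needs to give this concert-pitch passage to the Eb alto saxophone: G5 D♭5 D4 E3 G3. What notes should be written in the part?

E6 Bb5 B4 C#4 E4

The Eb alto saxophone sounds a major sixth below written, so the written part must be a major sixth above concert — transpose each note up.
G5 gives E6
Db5 gives Bb5
D4 gives B4
E3 gives C#4
G3 gives E4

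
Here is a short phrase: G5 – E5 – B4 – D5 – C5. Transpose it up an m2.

Ab5 F5 C5 Eb5 Db5

G5 gives Ab5
E5 gives F5
B4 gives C5
D5 gives Eb5
C5 gives Db5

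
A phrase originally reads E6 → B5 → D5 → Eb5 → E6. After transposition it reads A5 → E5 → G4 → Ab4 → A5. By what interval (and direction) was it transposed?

down a perfect fifth

From E6 to A5 is 5 letter names — a fifth of some quality.
A5 to E6 is 7 semitones, which makes it a perfect fifth; the second version is lower, so the direction is down.
Checking another pair — E6 → A5 — gives the same interval.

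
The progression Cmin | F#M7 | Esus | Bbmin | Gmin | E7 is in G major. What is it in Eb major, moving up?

Abmin DM7 Csus Gbmin Ebmin C7

G major up to Eb major is a minor sixth; each chord root moves by that interval while the quality stays the same.
Cmin: root C up a minor sixth → Ab, giving Abmin.
F#M7: root F# up a minor sixth → D, giving DM7.
Esus: root E up a minor sixth → C, giving Csus.
Bbmin: root Bb up a minor sixth → Gb, giving Gbmin.
Gmin: root G up a minor sixth → Eb, giving Ebmin.
E7: root E up a minor sixth → C, giving C7.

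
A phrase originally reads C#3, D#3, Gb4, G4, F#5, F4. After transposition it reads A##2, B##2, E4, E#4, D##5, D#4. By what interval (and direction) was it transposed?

Take the first pair: C#3 → A##2. C to A spans 3 letter names, so the interval is some kind of third.
A##2 to C#3 is 2 semitones, which makes it a diminished third; the second version is lower, so the direction is down.
Checking another pair — F4 → D#4 — gives the same interval.

down a diminished third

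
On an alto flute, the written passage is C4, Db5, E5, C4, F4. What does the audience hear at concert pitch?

The alto flute sounds a perfect fourth below written, so transpose each written note down a perfect fourth.
C4 to G3
Db5 to Ab4
E5 to B4
C4 to G3
F4 to C4

G3 Ab4 B4 G3 C4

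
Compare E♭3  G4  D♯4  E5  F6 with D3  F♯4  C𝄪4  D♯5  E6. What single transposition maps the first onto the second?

down a minor second

Take the first pair: Eb3 → D3. E to D spans 2 letter names, so the interval is some kind of second.
D3 to Eb3 is 1 semitone, which makes it a minor second; the second version is lower, so the direction is down.
Checking another pair — F6 → E6 — gives the same interval.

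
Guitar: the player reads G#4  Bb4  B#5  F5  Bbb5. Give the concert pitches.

Written C4 on the guitar sounds as C3, a perfect octave lower; apply that shift to every note.
G#4 becomes G#3
Bb4 becomes Bb3
B#5 becomes B#4
F5 becomes F4
Bbb5 becomes Bbb4

G#3 Bb3 B#4 F4 Bbb4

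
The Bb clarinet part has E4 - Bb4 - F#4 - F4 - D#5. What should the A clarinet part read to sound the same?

F4 Cb5 G4 Gb4 E5

First find concert pitch: the Bb clarinet sounds a major second below written, so E4 Bb4 F#4 F4 D#5 sounds D4 Ab4 E4 Eb4 C#5.
Then write for A clarinet: it sounds a minor third below written, so the part must be a minor third above concert.
D4 → F4
Ab4 → Cb5
E4 → G4
Eb4 → Gb4
C#5 → E5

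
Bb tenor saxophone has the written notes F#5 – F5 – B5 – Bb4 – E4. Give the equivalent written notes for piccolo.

E3 Eb3 A3 Ab2 D2

First find concert pitch: the Bb tenor saxophone sounds a major ninth below written, so F#5 F5 B5 Bb4 E4 sounds E4 Eb4 A4 Ab3 D3.
Then write for piccolo: it sounds a perfect octave above written, so the part must be a perfect octave below concert.
E4 → E3
Eb4 → Eb3
A4 → A3
Ab3 → Ab2
D3 → D2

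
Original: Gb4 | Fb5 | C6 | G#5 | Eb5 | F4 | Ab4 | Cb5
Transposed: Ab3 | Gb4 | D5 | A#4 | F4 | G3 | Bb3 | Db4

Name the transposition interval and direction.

down a minor seventh

From Gb4 to Ab3 is 7 letter names — a seventh of some quality.
Ab3 to Gb4 is 10 semitones, which makes it a minor seventh; the second version is lower, so the direction is down.
Checking another pair — Cb5 → Db4 — gives the same interval.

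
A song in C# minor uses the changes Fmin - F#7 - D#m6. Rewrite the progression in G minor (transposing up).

Cbmin C7 Am6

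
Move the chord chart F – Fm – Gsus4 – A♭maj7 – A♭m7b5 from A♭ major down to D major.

A♭ major down to D major is a diminished fifth; each chord root moves by that interval while the quality stays the same.
F: root F down a diminished fifth → B, giving B.
Fm: root F down a diminished fifth → B, giving Bm.
Gsus4: root G down a diminished fifth → C#, giving C#sus4.
A♭maj7: root A♭ down a diminished fifth → D, giving Dmaj7.
A♭m7b5: root A♭ down a diminished fifth → D, giving Dm7b5.

B Bm C#sus4 Dmaj7 Dm7b5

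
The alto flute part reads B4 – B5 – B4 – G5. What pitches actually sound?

Written C4 on the alto flute sounds as G3, a perfect fourth lower; apply that shift to every note.
B4 becomes F#4
B5 becomes F#5
B4 becomes F#4
G5 becomes D5

F#4 F#5 F#4 D5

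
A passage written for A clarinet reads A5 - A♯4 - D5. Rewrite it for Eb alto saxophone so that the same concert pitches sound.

First find concert pitch: the A clarinet sounds a minor third below written, so A5 A♯4 D5 sounds F#5 F##4 B4.
Then write for Eb alto saxophone: it sounds a major sixth below written, so the part must be a major sixth above concert.
F#5 → D#6
F##4 → D##5
B4 → G#5

D#6 D##5 G#5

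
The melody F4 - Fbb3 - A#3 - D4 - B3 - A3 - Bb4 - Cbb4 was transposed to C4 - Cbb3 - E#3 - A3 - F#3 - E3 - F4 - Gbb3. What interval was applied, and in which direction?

down a perfect fourth

From F4 to C4 is 4 letter names — a fourth of some quality.
C4 to F4 is 5 semitones, which makes it a perfect fourth; the second version is lower, so the direction is down.
Checking another pair — Cbb4 → Gbb3 — gives the same interval.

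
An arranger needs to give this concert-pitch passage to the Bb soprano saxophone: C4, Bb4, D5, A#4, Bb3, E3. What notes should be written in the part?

Written C4 sounds as Bb3 on the Bb soprano saxophone, so concert pitches are written a major second up.
C4 becomes D4
Bb4 becomes C5
D5 becomes E5
A#4 becomes B#4
Bb3 becomes C4
E3 becomes F#3

D4 C5 E5 B#4 C4 F#3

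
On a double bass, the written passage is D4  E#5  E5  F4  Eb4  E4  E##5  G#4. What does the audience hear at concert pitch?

D3 E#4 E4 F3 Eb3 E3 E##4 G#3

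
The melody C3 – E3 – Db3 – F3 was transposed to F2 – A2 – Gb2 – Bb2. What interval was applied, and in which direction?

down a perfect fifth

From C3 to F2 is 5 letter names — a fifth of some quality.
F2 to C3 is 7 semitones, which makes it a perfect fifth; the second version is lower, so the direction is down.
Checking another pair — F3 → Bb2 — gives the same interval.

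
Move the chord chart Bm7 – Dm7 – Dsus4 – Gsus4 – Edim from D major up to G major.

D major up to G major is a perfect fourth; each chord root moves by that interval while the quality stays the same.
Bm7: root B up a perfect fourth → E, giving Em7.
Dm7: root D up a perfect fourth → G, giving Gm7.
Dsus4: root D up a perfect fourth → G, giving Gsus4.
Gsus4: root G up a perfect fourth → C, giving Csus4.
Edim: root E up a perfect fourth → A, giving Adim.

Em7 Gm7 Gsus4 Csus4 Adim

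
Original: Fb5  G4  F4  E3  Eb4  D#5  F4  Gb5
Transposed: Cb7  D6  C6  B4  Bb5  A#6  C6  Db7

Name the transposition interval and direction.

up a perfect twelfth

Take the first pair: Fb5 → Cb7. F to C spans 12 letter names, so the interval is some kind of twelfth.
Fb5 to Cb7 is 19 semitones, which makes it a perfect twelfth; the second version is higher, so the direction is up.
Checking another pair — Gb5 → Db7 — gives the same interval.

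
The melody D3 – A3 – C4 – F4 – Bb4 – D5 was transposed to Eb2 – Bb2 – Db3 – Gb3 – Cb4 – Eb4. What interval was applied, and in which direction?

From D3 to Eb2 is 7 letter names — a seventh of some quality.
Eb2 to D3 is 11 semitones, which makes it a major seventh; the second version is lower, so the direction is down.
Checking another pair — D5 → Eb4 — gives the same interval.

down a major seventh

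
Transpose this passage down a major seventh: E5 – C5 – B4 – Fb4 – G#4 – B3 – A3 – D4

E5 → F4
C5 → Db4
B4 → C4
Fb4 → Gbb3
G#4 → A3
B3 → C3
A3 → Bb2
D4 → Eb3

F4 Db4 C4 Gbb3 A3 C3 Bb2 Eb3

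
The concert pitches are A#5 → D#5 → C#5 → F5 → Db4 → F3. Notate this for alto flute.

D#6 G#5 F#5 Bb5 Gb4 Bb3

The alto flute sounds a perfect fourth below written, so the written part must be a perfect fourth above concert — transpose each note up.
A#5 gives D#6
D#5 gives G#5
C#5 gives F#5
F5 gives Bb5
Db4 gives Gb4
F3 gives Bb3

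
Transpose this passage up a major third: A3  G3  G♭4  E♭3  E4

A3 becomes C#4
G3 becomes B3
Gb4 becomes Bb4
Eb3 becomes G3
E4 becomes G#4

C#4 B3 Bb4 G3 G#4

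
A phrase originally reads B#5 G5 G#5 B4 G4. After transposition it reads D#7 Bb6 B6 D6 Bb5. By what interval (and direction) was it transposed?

Take the first pair: B#5 → D#7. B to D spans 10 letter names, so the interval is some kind of tenth.
B#5 to D#7 is 15 semitones, which makes it a minor tenth; the second version is higher, so the direction is up.
Checking another pair — G4 → Bb5 — gives the same interval.

up a minor tenth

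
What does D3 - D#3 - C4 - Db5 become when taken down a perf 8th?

D3 -> D2
D#3 -> D#2
C4 -> C3
Db5 -> Db4

D2 D#2 C3 Db4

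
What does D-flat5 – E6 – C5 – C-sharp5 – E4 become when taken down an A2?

Cbb5 Db6 Bbb4 Bb4 Db4

Db5: a second down reaches C, and 3 semitones makes it Cbb5.
E6 down an augmented second is Db6.
C5: a second down reaches B, and 3 semitones makes it Bbb4.
C#5: a second down reaches B, and 3 semitones makes it Bb4.
E4: a second down reaches D, and 3 semitones makes it Db4.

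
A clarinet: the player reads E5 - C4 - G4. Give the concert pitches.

The A clarinet sounds a minor third below written, so transpose each written note down a minor third.
E5 -> C#5
C4 -> A3
G4 -> E4

C#5 A3 E4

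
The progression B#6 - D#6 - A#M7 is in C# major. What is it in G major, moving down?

F#6 A6 EM7

C# major down to G major is an augmented fourth; each chord root moves by that interval while the quality stays the same.
B#6: root B# down an augmented fourth → F#, giving F#6.
D#6: root D# down an augmented fourth → A, giving A6.
A#M7: root A# down an augmented fourth → E, giving EM7.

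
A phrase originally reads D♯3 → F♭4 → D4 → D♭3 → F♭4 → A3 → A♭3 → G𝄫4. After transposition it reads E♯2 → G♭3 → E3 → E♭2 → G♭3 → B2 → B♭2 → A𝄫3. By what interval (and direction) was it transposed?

down a minor seventh

Take the first pair: D#3 → E#2. D to E spans 7 letter names, so the interval is some kind of seventh.
E#2 to D#3 is 10 semitones, which makes it a minor seventh; the second version is lower, so the direction is down.
Checking another pair — Gbb4 → Abb3 — gives the same interval.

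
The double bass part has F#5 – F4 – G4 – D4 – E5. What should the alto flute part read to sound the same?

B4 Bb3 C4 G3 A4

First find concert pitch: the double bass sounds a perfect octave below written, so F#5 F4 G4 D4 E5 sounds F#4 F3 G3 D3 E4.
Then write for alto flute: it sounds a perfect fourth below written, so the part must be a perfect fourth above concert.
F#4 → B4
F3 → Bb3
G3 → C4
D3 → G3
E4 → A4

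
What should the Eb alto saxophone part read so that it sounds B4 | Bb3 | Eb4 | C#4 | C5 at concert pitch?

G#5 G4 C5 A#4 A5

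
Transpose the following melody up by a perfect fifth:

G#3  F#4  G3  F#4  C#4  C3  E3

D#4 C#5 D4 C#5 G#4 G3 B3

G#3 to D#4
F#4 to C#5
G3 to D4
F#4 to C#5
C#4 to G#4
C3 to G3
E3 to B3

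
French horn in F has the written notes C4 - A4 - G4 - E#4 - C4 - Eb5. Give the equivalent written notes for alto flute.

First find concert pitch: the French horn in F sounds a perfect fifth below written, so C4 A4 G4 E#4 C4 Eb5 sounds F3 D4 C4 A#3 F3 Ab4.
Then write for alto flute: it sounds a perfect fourth below written, so the part must be a perfect fourth above concert.
F3 → Bb3
D4 → G4
C4 → F4
A#3 → D#4
F3 → Bb3
Ab4 → Db5

Bb3 G4 F4 D#4 Bb3 Db5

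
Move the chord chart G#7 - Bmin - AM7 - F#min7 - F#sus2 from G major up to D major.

G major up to D major is a perfect fifth; each chord root moves by that interval while the quality stays the same.
G#7: root G# up a perfect fifth → D#, giving D#7.
Bmin: root B up a perfect fifth → F#, giving F#min.
AM7: root A up a perfect fifth → E, giving EM7.
F#min7: root F# up a perfect fifth → C#, giving C#min7.
F#sus2: root F# up a perfect fifth → C#, giving C#sus2.

D#7 F#min EM7 C#min7 C#sus2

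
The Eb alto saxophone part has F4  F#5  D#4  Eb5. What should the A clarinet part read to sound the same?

First find concert pitch: the Eb alto saxophone sounds a major sixth below written, so F4 F#5 D#4 Eb5 sounds Ab3 A4 F#3 Gb4.
Then write for A clarinet: it sounds a minor third below written, so the part must be a minor third above concert.
Ab3 → Cb4
A4 → C5
F#3 → A3
Gb4 → Bbb4

Cb4 C5 A3 Bbb4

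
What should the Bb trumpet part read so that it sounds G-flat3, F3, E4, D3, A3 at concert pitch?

Written C4 sounds as Bb3 on the Bb trumpet, so concert pitches are written a major second up.
Gb3 → Ab3
F3 → G3
E4 → F#4
D3 → E3
A3 → B3

Ab3 G3 F#4 E3 B3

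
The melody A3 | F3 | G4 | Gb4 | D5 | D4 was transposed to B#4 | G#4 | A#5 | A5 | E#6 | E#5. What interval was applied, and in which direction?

Take the first pair: A3 → B#4. A to B spans 9 letter names, so the interval is some kind of ninth.
A3 to B#4 is 15 semitones, which makes it an augmented ninth; the second version is higher, so the direction is up.
Checking another pair — D4 → E#5 — gives the same interval.

up an augmented ninth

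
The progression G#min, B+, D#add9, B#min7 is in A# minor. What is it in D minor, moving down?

A# minor down to D minor is an augmented fifth; each chord root moves by that interval while the quality stays the same.
G#min: root G# down an augmented fifth → C, giving Cmin.
B+: root B down an augmented fifth → Eb, giving Eb+.
D#add9: root D# down an augmented fifth → G, giving Gadd9.
B#min7: root B# down an augmented fifth → E, giving Emin7.

Cmin Eb+ Gadd9 Emin7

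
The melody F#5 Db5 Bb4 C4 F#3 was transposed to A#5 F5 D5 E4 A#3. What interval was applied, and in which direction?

From F#5 to A#5 is 3 letter names — a third of some quality.
F#5 to A#5 is 4 semitones, which makes it a major third; the second version is higher, so the direction is up.
Checking another pair — F#3 → A#3 — gives the same interval.

up a major third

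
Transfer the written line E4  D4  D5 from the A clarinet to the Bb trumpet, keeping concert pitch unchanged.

D#4 C#4 C#5

First find concert pitch: the A clarinet sounds a minor third below written, so E4 D4 D5 sounds C#4 B3 B4.
Then write for Bb trumpet: it sounds a major second below written, so the part must be a major second above concert.
C#4 → D#4
B3 → C#4
B4 → C#5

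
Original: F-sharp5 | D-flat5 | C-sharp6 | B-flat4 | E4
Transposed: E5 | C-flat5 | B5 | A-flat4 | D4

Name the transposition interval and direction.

Take the first pair: F#5 → E5. F to E spans 2 letter names, so the interval is some kind of second.
E5 to F#5 is 2 semitones, which makes it a major second; the second version is lower, so the direction is down.
Checking another pair — E4 → D4 — gives the same interval.

down a major second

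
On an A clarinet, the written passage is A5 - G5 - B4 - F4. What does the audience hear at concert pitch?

The A clarinet sounds a minor third below written, so transpose each written note down a minor third.
A5 to F#5
G5 to E5
B4 to G#4
F4 to D4

F#5 E5 G#4 D4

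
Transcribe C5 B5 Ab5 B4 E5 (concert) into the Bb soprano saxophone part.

D5 C#6 Bb5 C#5 F#5

Written C4 sounds as Bb3 on the Bb soprano saxophone, so concert pitches are written a major second up.
C5 becomes D5
B5 becomes C#6
Ab5 becomes Bb5
B4 becomes C#5
E5 becomes F#5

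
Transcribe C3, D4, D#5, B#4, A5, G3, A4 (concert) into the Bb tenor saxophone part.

The Bb tenor saxophone sounds a major ninth below written, so the written part must be a major ninth above concert — transpose each note up.
C3 -> D4
D4 -> E5
D#5 -> E#6
B#4 -> C##6
A5 -> B6
G3 -> A4
A4 -> B5

D4 E5 E#6 C##6 B6 A4 B5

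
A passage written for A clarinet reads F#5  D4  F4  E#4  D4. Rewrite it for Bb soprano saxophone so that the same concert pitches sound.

E#5 C#4 E4 D##4 C#4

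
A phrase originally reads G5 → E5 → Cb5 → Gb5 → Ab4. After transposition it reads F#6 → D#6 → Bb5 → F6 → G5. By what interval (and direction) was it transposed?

Take the first pair: G5 → F#6. G to F spans 7 letter names, so the interval is some kind of seventh.
G5 to F#6 is 11 semitones, which makes it a major seventh; the second version is higher, so the direction is up.
Checking another pair — Ab4 → G5 — gives the same interval.

up a major seventh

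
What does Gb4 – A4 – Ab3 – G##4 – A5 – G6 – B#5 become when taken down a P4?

Db4 E4 Eb3 D##4 E5 D6 F##5

Gb4: a fourth down reaches D, and 5 semitones makes it Db4.
A4: a fourth down reaches E, and 5 semitones makes it E4.
Ab3: a fourth down reaches E, and 5 semitones makes it Eb3.
G##4 down a perfect fourth is D##4.
A5: a fourth down reaches E, and 5 semitones makes it E5.
G6: a fourth down reaches D, and 5 semitones makes it D6.
B#5 down a perfect fourth is F##5.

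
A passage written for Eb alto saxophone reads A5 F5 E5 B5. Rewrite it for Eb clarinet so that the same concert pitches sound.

A4 F4 E4 B4

First find concert pitch: the Eb alto saxophone sounds a major sixth below written, so A5 F5 E5 B5 sounds C5 Ab4 G4 D5.
Then write for Eb clarinet: it sounds a minor third above written, so the part must be a minor third below concert.
C5 → A4
Ab4 → F4
G4 → E4
D5 → B4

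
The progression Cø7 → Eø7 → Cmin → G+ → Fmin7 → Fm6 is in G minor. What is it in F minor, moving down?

Bbø7 Dø7 Bbmin F+ Ebmin7 Ebm6

G minor down to F minor is a major second; each chord root moves by that interval while the quality stays the same.
Cø7: root C down a major second → Bb, giving Bbø7.
Eø7: root E down a major second → D, giving Dø7.
Cmin: root C down a major second → Bb, giving Bbmin.
G+: root G down a major second → F, giving F+.
Fmin7: root F down a major second → Eb, giving Ebmin7.
Fm6: root F down a major second → Eb, giving Ebm6.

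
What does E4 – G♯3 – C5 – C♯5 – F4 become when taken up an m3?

G4 B3 Eb5 E5 Ab4

E4 becomes G4
G#3 becomes B3
C5 becomes Eb5
C#5 becomes E5
F4 becomes Ab4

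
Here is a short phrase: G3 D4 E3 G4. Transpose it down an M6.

Bb2 F3 G2 Bb3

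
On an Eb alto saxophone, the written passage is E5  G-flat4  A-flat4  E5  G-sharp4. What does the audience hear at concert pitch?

The Eb alto saxophone sounds a major sixth below written, so transpose each written note down a major sixth.
E5 becomes G4
Gb4 becomes Bbb3
Ab4 becomes Cb4
E5 becomes G4
G#4 becomes B3

G4 Bbb3 Cb4 G4 B3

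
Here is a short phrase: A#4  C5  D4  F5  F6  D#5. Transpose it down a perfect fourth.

E#4 G4 A3 C5 C6 A#4

A#4 → E#4
C5 → G4
D4 → A3
F5 → C5
F6 → C6
D#5 → A#4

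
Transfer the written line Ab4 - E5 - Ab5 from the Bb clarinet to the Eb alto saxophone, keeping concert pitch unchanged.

Eb5 B5 Eb6

First find concert pitch: the Bb clarinet sounds a major second below written, so Ab4 E5 Ab5 sounds Gb4 D5 Gb5.
Then write for Eb alto saxophone: it sounds a major sixth below written, so the part must be a major sixth above concert.
Gb4 → Eb5
D5 → B5
Gb5 → Eb6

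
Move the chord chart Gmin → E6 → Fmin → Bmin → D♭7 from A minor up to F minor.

Ebmin C6 Dbmin Gmin Bbb7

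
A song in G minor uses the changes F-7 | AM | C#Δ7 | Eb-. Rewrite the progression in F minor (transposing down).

Eb-7 GM BΔ7 Db-

G minor down to F minor is a major second; each chord root moves by that interval while the quality stays the same.
F-7: root F down a major second → Eb, giving Eb-7.
AM: root A down a major second → G, giving GM.
C#Δ7: root C# down a major second → B, giving BΔ7.
Eb-: root Eb down a major second → Db, giving Db-.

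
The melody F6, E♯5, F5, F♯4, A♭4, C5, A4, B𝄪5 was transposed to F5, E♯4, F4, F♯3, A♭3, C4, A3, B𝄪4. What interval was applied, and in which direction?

Take the first pair: F6 → F5. F to F spans 8 letter names, so the interval is some kind of octave.
F5 to F6 is 12 semitones, which makes it a perfect octave; the second version is lower, so the direction is down.
Checking another pair — B##5 → B##4 — gives the same interval.

down a perfect octave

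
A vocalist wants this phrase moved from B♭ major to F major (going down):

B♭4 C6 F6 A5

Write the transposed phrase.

B♭ major to F major down is a perfect fourth, so every note moves down by that interval.
Bb4 → F4
C6 → G5
F6 → C6
A5 → E5

F4 G5 C6 E5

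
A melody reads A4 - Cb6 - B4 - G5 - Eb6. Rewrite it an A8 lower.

A4 to Ab3
Cb6 to Cbb5
B4 to Bb3
G5 to Gb4
Eb6 to Ebb5

Ab3 Cbb5 Bb3 Gb4 Ebb5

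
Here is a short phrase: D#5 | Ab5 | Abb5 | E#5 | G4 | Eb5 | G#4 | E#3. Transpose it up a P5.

D#5: a fifth up reaches A, and 7 semitones makes it A#5.
A perfect fifth up from Ab5 gives Eb6.
A perfect fifth up from Abb5 gives Ebb6.
A perfect fifth up from E#5 gives B#5.
G4: a fifth up reaches D, and 7 semitones makes it D5.
Eb5: a fifth up reaches B, and 7 semitones makes it Bb5.
A perfect fifth up from G#4 gives D#5.
A perfect fifth up from E#3 gives B#3.

A#5 Eb6 Ebb6 B#5 D5 Bb5 D#5 B#3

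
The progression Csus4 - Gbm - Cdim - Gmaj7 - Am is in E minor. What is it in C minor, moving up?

E minor up to C minor is a minor sixth; each chord root moves by that interval while the quality stays the same.
Csus4: root C up a minor sixth → Ab, giving Absus4.
Gbm: root Gb up a minor sixth → Ebb, giving Ebbm.
Cdim: root C up a minor sixth → Ab, giving Abdim.
Gmaj7: root G up a minor sixth → Eb, giving Ebmaj7.
Am: root A up a minor sixth → F, giving Fm.

Absus4 Ebbm Abdim Ebmaj7 Fm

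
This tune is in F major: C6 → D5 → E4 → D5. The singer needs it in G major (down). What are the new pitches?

D5 E4 F#3 E4

From F down to G is a minor seventh; apply that to each pitch.
C6 to D5
D5 to E4
E4 to F#3
D5 to E4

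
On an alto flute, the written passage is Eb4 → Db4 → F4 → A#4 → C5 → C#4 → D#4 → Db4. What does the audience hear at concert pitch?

Written C4 on the alto flute sounds as G3, a perfect fourth lower; apply that shift to every note.
Eb4 -> Bb3
Db4 -> Ab3
F4 -> C4
A#4 -> E#4
C5 -> G4
C#4 -> G#3
D#4 -> A#3
Db4 -> Ab3

Bb3 Ab3 C4 E#4 G4 G#3 A#3 Ab3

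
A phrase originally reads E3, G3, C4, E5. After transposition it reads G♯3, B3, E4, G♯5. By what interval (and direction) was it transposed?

up a major third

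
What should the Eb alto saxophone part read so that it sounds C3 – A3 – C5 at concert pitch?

A3 F#4 A5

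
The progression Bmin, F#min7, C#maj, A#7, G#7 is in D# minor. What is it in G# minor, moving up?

Emin Bmin7 F#maj D#7 C#7

D# minor up to G# minor is a perfect fourth; each chord root moves by that interval while the quality stays the same.
Bmin: root B up a perfect fourth → E, giving Emin.
F#min7: root F# up a perfect fourth → B, giving Bmin7.
C#maj: root C# up a perfect fourth → F#, giving F#maj.
A#7: root A# up a perfect fourth → D#, giving D#7.
G#7: root G# up a perfect fourth → C#, giving C#7.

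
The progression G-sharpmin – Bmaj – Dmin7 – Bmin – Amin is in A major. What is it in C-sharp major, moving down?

A major down to C-sharp major is a minor sixth; each chord root moves by that interval while the quality stays the same.
G-sharpmin: root G-sharp down a minor sixth → B#, giving B#min.
Bmaj: root B down a minor sixth → D#, giving D#maj.
Dmin7: root D down a minor sixth → F#, giving F#min7.
Bmin: root B down a minor sixth → D#, giving D#min.
Amin: root A down a minor sixth → C#, giving C#min.

B#min D#maj F#min7 D#min C#min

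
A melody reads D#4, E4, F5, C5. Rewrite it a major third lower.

B3 C4 Db5 Ab4

A major third down from D#4 gives B3.
A major third down from E4 gives C4.
F5 down a major third is Db5.
C5 down a major third is Ab4.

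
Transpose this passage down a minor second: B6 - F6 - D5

B6 gives A#6
F6 gives E6
D5 gives C#5

A#6 E6 C#5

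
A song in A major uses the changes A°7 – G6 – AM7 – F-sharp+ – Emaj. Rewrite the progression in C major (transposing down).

C°7 Bb6 CM7 A+ Gmaj

A major down to C major is a major sixth; each chord root moves by that interval while the quality stays the same.
A°7: root A down a major sixth → C, giving C°7.
G6: root G down a major sixth → Bb, giving Bb6.
AM7: root A down a major sixth → C, giving CM7.
F-sharp+: root F-sharp down a major sixth → A, giving A+.
Emaj: root E down a major sixth → G, giving Gmaj.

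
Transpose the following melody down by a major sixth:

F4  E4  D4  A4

Ab3 G3 F3 C4

F4 to Ab3
E4 to G3
D4 to F3
A4 to C4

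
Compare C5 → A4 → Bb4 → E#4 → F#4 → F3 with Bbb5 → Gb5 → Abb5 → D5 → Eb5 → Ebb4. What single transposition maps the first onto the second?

up a diminished seventh

From C5 to Bbb5 is 7 letter names — a seventh of some quality.
C5 to Bbb5 is 9 semitones, which makes it a diminished seventh; the second version is higher, so the direction is up.
Checking another pair — F3 → Ebb4 — gives the same interval.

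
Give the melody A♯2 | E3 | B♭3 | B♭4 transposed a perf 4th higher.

D#3 A3 Eb4 Eb5

A#2 up a perfect fourth is D#3.
E3 up a perfect fourth is A3.
Bb3 up a perfect fourth is Eb4.
Bb4 up a perfect fourth is Eb5.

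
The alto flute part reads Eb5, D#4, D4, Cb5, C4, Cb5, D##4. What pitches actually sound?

Bb4 A#3 A3 Gb4 G3 Gb4 A##3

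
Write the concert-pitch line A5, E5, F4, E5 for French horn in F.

E6 B5 C5 B5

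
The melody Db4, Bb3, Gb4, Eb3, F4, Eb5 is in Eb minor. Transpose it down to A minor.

G3 E3 C4 A2 B3 A4

Eb minor to A minor down is a diminished fifth, so every note moves down by that interval.
Db4 gives G3
Bb3 gives E3
Gb4 gives C4
Eb3 gives A2
F4 gives B3
Eb5 gives A4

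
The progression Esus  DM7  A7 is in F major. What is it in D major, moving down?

C#sus BM7 F#7

F major down to D major is a minor third; each chord root moves by that interval while the quality stays the same.
Esus: root E down a minor third → C#, giving C#sus.
DM7: root D down a minor third → B, giving BM7.
A7: root A down a minor third → F#, giving F#7.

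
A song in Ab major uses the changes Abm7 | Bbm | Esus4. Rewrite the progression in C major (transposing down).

Cm7 Dm G#sus4

Ab major down to C major is a minor sixth; each chord root moves by that interval while the quality stays the same.
Abm7: root Ab down a minor sixth → C, giving Cm7.
Bbm: root Bb down a minor sixth → D, giving Dm.
Esus4: root E down a minor sixth → G#, giving G#sus4.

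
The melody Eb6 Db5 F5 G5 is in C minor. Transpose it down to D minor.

F5 Eb4 G4 A4

From C down to D is a minor seventh; apply that to each pitch.
Eb6 gives F5
Db5 gives Eb4
F5 gives G4
G5 gives A4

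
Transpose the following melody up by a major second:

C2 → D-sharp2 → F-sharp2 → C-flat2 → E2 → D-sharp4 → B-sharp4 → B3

D2 E#2 G#2 Db2 F#2 E#4 C##5 C#4

C2 becomes D2
D#2 becomes E#2
F#2 becomes G#2
Cb2 becomes Db2
E2 becomes F#2
D#4 becomes E#4
B#4 becomes C##5
B3 becomes C#4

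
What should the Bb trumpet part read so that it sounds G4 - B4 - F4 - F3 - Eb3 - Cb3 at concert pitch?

The Bb trumpet sounds a major second below written, so the written part must be a major second above concert — transpose each note up.
G4 gives A4
B4 gives C#5
F4 gives G4
F3 gives G3
Eb3 gives F3
Cb3 gives Db3

A4 C#5 G4 G3 F3 Db3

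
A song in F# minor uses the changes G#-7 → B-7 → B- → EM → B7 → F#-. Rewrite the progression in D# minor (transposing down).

E#-7 G#-7 G#- C#M G#7 D#-

F# minor down to D# minor is a minor third; each chord root moves by that interval while the quality stays the same.
G#-7: root G# down a minor third → E#, giving E#-7.
B-7: root B down a minor third → G#, giving G#-7.
B-: root B down a minor third → G#, giving G#-.
EM: root E down a minor third → C#, giving C#M.
B7: root B down a minor third → G#, giving G#7.
F#-: root F# down a minor third → D#, giving D#-.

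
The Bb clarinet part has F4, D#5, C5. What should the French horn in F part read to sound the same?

Bb4 G#5 F5

First find concert pitch: the Bb clarinet sounds a major second below written, so F4 D#5 C5 sounds Eb4 C#5 Bb4.
Then write for French horn in F: it sounds a perfect fifth below written, so the part must be a perfect fifth above concert.
Eb4 → Bb4
C#5 → G#5
Bb4 → F5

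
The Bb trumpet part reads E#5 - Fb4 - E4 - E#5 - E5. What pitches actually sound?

The Bb trumpet sounds a major second below written, so transpose each written note down a major second.
E#5 gives D#5
Fb4 gives Ebb4
E4 gives D4
E#5 gives D#5
E5 gives D5

D#5 Ebb4 D4 D#5 D5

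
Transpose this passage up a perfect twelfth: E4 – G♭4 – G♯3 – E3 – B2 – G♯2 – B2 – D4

B5 Db6 D#5 B4 F#4 D#4 F#4 A5

E4 -> B5
Gb4 -> Db6
G#3 -> D#5
E3 -> B4
B2 -> F#4
G#2 -> D#4
B2 -> F#4
D4 -> A5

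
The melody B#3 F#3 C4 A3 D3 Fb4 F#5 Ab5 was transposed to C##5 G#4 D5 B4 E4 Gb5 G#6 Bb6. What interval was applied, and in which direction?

up a major ninth

From B#3 to C##5 is 9 letter names — a ninth of some quality.
B#3 to C##5 is 14 semitones, which makes it a major ninth; the second version is higher, so the direction is up.
Checking another pair — Ab5 → Bb6 — gives the same interval.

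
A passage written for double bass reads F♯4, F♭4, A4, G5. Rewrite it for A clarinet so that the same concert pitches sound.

A3 Abb3 C4 Bb4

First find concert pitch: the double bass sounds a perfect octave below written, so F♯4 F♭4 A4 G5 sounds F#3 Fb3 A3 G4.
Then write for A clarinet: it sounds a minor third below written, so the part must be a minor third above concert.
F#3 → A3
Fb3 → Abb3
A3 → C4
G4 → Bb4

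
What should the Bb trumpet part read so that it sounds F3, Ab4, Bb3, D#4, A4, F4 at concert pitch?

G3 Bb4 C4 E#4 B4 G4

Written C4 sounds as Bb3 on the Bb trumpet, so concert pitches are written a major second up.
F3 to G3
Ab4 to Bb4
Bb3 to C4
D#4 to E#4
A4 to B4
F4 to G4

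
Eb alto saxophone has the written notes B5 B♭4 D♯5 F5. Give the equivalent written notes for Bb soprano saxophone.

E5 Eb4 G#4 Bb4

First find concert pitch: the Eb alto saxophone sounds a major sixth below written, so B5 B♭4 D♯5 F5 sounds D5 Db4 F#4 Ab4.
Then write for Bb soprano saxophone: it sounds a major second below written, so the part must be a major second above concert.
D5 → E5
Db4 → Eb4
F#4 → G#4
Ab4 → Bb4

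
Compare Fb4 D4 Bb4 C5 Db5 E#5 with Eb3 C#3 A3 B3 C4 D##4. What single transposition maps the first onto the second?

Take the first pair: Fb4 → Eb3. F to E spans 9 letter names, so the interval is some kind of ninth.
Eb3 to Fb4 is 13 semitones, which makes it a minor ninth; the second version is lower, so the direction is down.
Checking another pair — E#5 → D##4 — gives the same interval.

down a minor ninth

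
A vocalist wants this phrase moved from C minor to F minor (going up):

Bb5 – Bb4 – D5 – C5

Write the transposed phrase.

Eb6 Eb5 G5 F5

From C up to F is a perfect fourth; apply that to each pitch.
Bb5 becomes Eb6
Bb4 becomes Eb5
D5 becomes G5
C5 becomes F5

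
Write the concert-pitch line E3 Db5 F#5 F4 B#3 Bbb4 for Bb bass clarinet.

F#4 Eb6 G#6 G5 C##5 Cb6

Written C4 sounds as Bb2 on the Bb bass clarinet, so concert pitches are written a major ninth up.
E3 gives F#4
Db5 gives Eb6
F#5 gives G#6
F4 gives G5
B#3 gives C##5
Bbb4 gives Cb6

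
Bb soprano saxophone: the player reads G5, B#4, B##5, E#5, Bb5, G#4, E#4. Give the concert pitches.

F5 A#4 A##5 D#5 Ab5 F#4 D#4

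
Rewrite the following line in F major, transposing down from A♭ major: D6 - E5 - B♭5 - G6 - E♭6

A♭ major to F major down is a minor third, so every note moves down by that interval.
D6 to B5
E5 to C#5
Bb5 to G5
G6 to E6
Eb6 to C6

B5 C#5 G5 E6 C6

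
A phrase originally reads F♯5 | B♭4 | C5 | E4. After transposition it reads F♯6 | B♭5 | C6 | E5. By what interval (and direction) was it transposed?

up a perfect octave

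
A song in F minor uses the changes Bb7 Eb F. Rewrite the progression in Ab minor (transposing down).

Db7 Gb Ab

F minor down to Ab minor is a major sixth; each chord root moves by that interval while the quality stays the same.
Bb7: root Bb down a major sixth → Db, giving Db7.
Eb: root Eb down a major sixth → Gb, giving Gb.
F: root F down a major sixth → Ab, giving Ab.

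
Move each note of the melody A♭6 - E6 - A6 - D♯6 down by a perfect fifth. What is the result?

Ab6 gives Db6
E6 gives A5
A6 gives D6
D#6 gives G#5

Db6 A5 D6 G#5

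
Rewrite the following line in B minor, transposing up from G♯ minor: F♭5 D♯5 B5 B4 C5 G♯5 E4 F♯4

Abb5 F#5 D6 D5 Eb5 B5 G4 A4

G♯ minor to B minor up is a minor third, so every note moves up by that interval.
Fb5 becomes Abb5
D#5 becomes F#5
B5 becomes D6
B4 becomes D5
C5 becomes Eb5
G#5 becomes B5
E4 becomes G4
F#4 becomes A4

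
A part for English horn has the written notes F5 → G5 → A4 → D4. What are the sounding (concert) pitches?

Bb4 C5 D4 G3

Written C4 on the English horn sounds as F3, a perfect fifth lower; apply that shift to every note.
F5 becomes Bb4
G5 becomes C5
A4 becomes D4
D4 becomes G3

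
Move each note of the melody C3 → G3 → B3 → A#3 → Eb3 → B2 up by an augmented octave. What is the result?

C#4 G#4 B#4 A##4 E4 B#3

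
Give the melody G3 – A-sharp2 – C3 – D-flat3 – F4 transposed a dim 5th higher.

G3 → Db4
A#2 → E3
C3 → Gb3
Db3 → Abb3
F4 → Cb5

Db4 E3 Gb3 Abb3 Cb5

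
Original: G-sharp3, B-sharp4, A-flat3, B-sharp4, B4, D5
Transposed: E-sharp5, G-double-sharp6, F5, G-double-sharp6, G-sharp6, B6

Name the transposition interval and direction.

up a major thirteenth

From G#3 to E#5 is 13 letter names — a thirteenth of some quality.
G#3 to E#5 is 21 semitones, which makes it a major thirteenth; the second version is higher, so the direction is up.
Checking another pair — D5 → B6 — gives the same interval.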